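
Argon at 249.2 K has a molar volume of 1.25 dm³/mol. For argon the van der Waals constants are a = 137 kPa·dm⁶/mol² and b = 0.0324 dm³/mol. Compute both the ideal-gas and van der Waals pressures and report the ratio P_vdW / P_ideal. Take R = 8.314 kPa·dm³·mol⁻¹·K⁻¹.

P_vdW / P_ideal ≈ 0.9737

Ideal: P_ideal = RT/V_m = (8.314)(249.2)/1.25 = 1657.48 kPa
vdW: P = RT/(V_m − b) − a/V_m² = 2071.85/1.21760 − 137/1.56250 = 1701.59 − 87.6800 = 1613.91 kPa
Ratio = 1613.91/1657.48 = 0.9737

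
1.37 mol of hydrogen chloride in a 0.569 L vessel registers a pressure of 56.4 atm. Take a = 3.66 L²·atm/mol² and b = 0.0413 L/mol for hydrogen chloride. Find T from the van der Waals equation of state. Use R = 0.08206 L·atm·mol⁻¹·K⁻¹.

T ≈ 353.8 K

T = (P + a n²/V²)(V − nb)/(nR)
P + a n²/V² = 56.4 + (3.66)(1.37)²/(0.569)² = 77.618 atm
V − nb = 0.569 − (1.37)(0.0413) = 0.51242 L
T = (77.618)(0.51242)/((1.37)(0.08206)) = 353.8 K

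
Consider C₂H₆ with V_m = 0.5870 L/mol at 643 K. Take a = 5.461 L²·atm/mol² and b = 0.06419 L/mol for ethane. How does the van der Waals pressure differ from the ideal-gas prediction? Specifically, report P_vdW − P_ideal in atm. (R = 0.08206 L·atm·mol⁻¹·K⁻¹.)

ΔP ≈ -4.81 atm

Ideal: P_ideal = RT/V_m = (0.08206)(643)/0.5870 = 89.8886 atm
vdW: P = RT/(V_m − b) − a/V_m² = 52.7646/0.522810 − 5.461/0.344569 = 100.925 − 15.8488 = 85.076 atm
ΔP = 85.076 − 89.8886 = -4.81 atm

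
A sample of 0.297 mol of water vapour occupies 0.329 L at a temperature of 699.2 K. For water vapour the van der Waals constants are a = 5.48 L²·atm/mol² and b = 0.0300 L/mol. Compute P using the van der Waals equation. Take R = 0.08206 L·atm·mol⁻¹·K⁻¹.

P = nRT/(V − nb) − a n²/V²
nRT/(V − nb) = (0.297)(0.08206)(699.2)/(0.329 − 0.297×0.0300) = 17.041/0.32009 = 53.238 atm
a n²/V² = (5.48)(0.297)²/(0.329)² = 4.4658 atm
P = 53.238 − 4.4658 = 48.77 atm

P ≈ 48.77 atm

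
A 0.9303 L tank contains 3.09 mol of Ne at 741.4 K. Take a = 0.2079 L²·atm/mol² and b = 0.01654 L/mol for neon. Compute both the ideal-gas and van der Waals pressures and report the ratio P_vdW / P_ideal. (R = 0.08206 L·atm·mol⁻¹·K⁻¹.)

Ideal: P_ideal = nRT/V = (3.09)(0.08206)(741.4)/0.9303 = 202.078 atm
vdW: P = nRT/(V − nb) − a n²/V² = 187.993/0.879191 − 1.98505/0.865458 = 213.825 − 2.29364 = 211.531 atm
Ratio = 211.531/202.078 = 1.047

P_vdW / P_ideal ≈ 1.047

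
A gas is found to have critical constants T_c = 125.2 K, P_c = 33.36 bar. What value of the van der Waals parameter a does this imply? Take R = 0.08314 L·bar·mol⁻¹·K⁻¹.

a ≈ 1.370 L²·bar/mol²

From T_c = 8a/(27Rb) and P_c = a/(27b²): a = 27 R² T_c²/(64 P_c).
a = 27×(0.08314)²×(125.2)²/(64×33.36) = 2925.4/2135.0 = 1.370 L²·bar/mol²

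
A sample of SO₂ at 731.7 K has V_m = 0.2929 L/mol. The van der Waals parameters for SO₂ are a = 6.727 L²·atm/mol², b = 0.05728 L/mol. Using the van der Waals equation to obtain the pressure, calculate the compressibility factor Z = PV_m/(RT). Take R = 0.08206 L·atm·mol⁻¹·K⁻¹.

Z ≈ 0.8606

P = RT/(V_m − b) − a/V_m² = (0.08206)(731.7)/(0.2929 − 0.05728) − 6.727/(0.2929)²
  = 60.043/0.23562 − 78.412 = 254.83 − 78.412 = 176.42 atm
Z = PV_m/(RT) = (176.42)(0.2929)/((0.08206)(731.7)) = 51.673/60.043 = 0.8606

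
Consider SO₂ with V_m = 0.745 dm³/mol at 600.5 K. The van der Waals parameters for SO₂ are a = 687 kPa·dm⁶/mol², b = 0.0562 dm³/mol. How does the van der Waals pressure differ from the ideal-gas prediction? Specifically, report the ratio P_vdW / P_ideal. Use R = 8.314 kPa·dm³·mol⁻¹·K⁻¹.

P_vdW / P_ideal ≈ 0.8969

Ideal: P_ideal = RT/V_m = (8.314)(600.5)/0.745 = 6701.42 kPa
vdW: P = RT/(V_m − b) − a/V_m² = 4992.56/0.688800 − 687/0.555025 = 7248.20 − 1237.78 = 6010.42 kPa
Ratio = 6010.42/6701.42 = 0.8969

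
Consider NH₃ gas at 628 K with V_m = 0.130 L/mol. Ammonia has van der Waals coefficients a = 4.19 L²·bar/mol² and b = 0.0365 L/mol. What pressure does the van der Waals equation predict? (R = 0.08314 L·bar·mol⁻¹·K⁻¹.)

P ≈ 310.5 bar

P = RT/(V_m − b) − a/V_m²
RT/(V_m − b) = (0.08314)(628)/(0.130 − 0.0365) = 52.212/0.093500 = 558.42 bar
a/V_m² = 4.19/(0.130)² = 247.93 bar
P = 558.42 − 247.93 = 310.5 bar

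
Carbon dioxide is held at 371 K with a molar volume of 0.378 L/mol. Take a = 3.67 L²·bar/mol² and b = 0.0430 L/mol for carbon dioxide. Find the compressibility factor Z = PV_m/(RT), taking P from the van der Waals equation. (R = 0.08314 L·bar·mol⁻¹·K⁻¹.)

Z ≈ 0.8136

P = RT/(V_m − b) − a/V_m² = (0.08314)(371)/(0.378 − 0.0430) − 3.67/(0.378)²
  = 30.845/0.33500 − 25.685 = 92.075 − 25.685 = 66.390 bar
Z = PV_m/(RT) = (66.390)(0.378)/((0.08314)(371)) = 25.095/30.845 = 0.8136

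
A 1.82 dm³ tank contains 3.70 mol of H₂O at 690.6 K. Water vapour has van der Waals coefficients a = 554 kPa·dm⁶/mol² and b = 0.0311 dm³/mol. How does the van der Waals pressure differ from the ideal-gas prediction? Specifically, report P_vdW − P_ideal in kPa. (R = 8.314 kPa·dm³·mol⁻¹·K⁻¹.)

Ideal: P_ideal = nRT/V = (3.70)(8.314)(690.6)/1.82 = 11672.6 kPa
vdW: P = nRT/(V − nb) − a n²/V² = 21244.1/1.70493 − 7584.26/3.31240 = 12460.4 − 2289.66 = 10170.7 kPa
ΔP = 10170.7 − 11672.6 = -1502 kPa

ΔP ≈ -1502 kPa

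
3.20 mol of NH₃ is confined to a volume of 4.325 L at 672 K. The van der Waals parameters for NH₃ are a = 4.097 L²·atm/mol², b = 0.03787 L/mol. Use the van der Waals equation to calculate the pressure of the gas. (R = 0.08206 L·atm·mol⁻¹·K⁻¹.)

P = nRT/(V − nb) − a n²/V²
nRT/(V − nb) = (3.20)(0.08206)(672)/(4.325 − 3.20×0.03787) = 176.46/4.2038 = 41.976 atm
a n²/V² = (4.097)(3.20)²/(4.325)² = 2.2428 atm
P = 41.976 − 2.2428 = 39.73 atm

P ≈ 39.73 atm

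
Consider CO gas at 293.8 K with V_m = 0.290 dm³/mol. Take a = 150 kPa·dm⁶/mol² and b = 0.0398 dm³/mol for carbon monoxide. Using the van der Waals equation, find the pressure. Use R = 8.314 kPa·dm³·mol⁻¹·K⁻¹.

P = RT/(V_m − b) − a/V_m²
RT/(V_m − b) = (8.314)(293.8)/(0.290 − 0.0398) = 2442.7/0.25020 = 9763.0 kPa
a/V_m² = 150/(0.290)² = 1783.6 kPa
P = 9763.0 − 1783.6 = 7979 kPa

P ≈ 7979 kPa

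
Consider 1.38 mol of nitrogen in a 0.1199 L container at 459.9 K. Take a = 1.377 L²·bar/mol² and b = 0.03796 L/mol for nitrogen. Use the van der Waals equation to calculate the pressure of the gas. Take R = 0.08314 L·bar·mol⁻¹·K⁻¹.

P = nRT/(V − nb) − a n²/V²
nRT/(V − nb) = (1.38)(0.08314)(459.9)/(0.1199 − 1.38×0.03796) = 52.766/0.067515 = 781.54 bar
a n²/V² = (1.377)(1.38)²/(0.1199)² = 182.41 bar
P = 781.54 − 182.41 = 599.1 bar

P ≈ 599.1 bar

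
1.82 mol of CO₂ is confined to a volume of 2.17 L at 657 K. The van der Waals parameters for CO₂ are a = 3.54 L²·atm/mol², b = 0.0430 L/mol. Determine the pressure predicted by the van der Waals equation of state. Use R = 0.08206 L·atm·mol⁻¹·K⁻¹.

P ≈ 44.42 atm

P = nRT/(V − nb) − a n²/V²
nRT/(V − nb) = (1.82)(0.08206)(657)/(2.17 − 1.82×0.0430) = 98.122/2.0917 = 46.910 atm
a n²/V² = (3.54)(1.82)²/(2.17)² = 2.4902 atm
P = 46.910 − 2.4902 = 44.42 atm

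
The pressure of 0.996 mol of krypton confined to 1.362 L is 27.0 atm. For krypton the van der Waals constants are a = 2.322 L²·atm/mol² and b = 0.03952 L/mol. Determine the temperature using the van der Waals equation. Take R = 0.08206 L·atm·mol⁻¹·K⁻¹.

T = (P + a n²/V²)(V − nb)/(nR)
P + a n²/V² = 27.0 + (2.322)(0.996)²/(1.362)² = 28.242 atm
V − nb = 1.362 − (0.996)(0.03952) = 1.3226 L
T = (28.242)(1.3226)/((0.996)(0.08206)) = 457.0 K

T ≈ 457.0 K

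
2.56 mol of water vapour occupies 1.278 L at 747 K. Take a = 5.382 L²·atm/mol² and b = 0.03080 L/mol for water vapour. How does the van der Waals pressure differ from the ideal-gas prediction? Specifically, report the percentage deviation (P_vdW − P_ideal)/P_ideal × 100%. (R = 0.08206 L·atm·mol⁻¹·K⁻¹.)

-11.01 %

Ideal: P_ideal = nRT/V = (2.56)(0.08206)(747)/1.278 = 122.789 atm
vdW: P = nRT/(V − nb) − a n²/V² = 156.925/1.19915 − 35.2715/1.63328 = 130.864 − 21.5955 = 109.269 atm
% deviation = (109.269 − 122.789)/122.789 × 100% = -11.01%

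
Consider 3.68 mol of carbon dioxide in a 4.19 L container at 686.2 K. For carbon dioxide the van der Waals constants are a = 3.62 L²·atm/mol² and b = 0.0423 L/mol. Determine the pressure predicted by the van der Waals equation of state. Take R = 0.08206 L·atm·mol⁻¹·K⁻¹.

P = nRT/(V − nb) − a n²/V²
nRT/(V − nb) = (3.68)(0.08206)(686.2)/(4.19 − 3.68×0.0423) = 207.22/4.0343 = 51.365 atm
a n²/V² = (3.62)(3.68)²/(4.19)² = 2.7924 atm
P = 51.365 − 2.7924 = 48.57 atm

P ≈ 48.57 atm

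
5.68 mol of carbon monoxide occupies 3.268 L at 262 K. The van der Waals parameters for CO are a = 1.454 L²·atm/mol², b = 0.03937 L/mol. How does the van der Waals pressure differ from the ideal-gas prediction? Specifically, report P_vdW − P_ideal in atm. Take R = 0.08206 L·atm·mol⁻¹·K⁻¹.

Ideal: P_ideal = nRT/V = (5.68)(0.08206)(262)/3.268 = 37.3679 atm
vdW: P = nRT/(V − nb) − a n²/V² = 122.118/3.04438 − 46.9095/10.6798 = 40.1126 − 4.39236 = 35.7202 atm
ΔP = 35.7202 − 37.3679 = -1.648 atm

ΔP ≈ -1.648 atm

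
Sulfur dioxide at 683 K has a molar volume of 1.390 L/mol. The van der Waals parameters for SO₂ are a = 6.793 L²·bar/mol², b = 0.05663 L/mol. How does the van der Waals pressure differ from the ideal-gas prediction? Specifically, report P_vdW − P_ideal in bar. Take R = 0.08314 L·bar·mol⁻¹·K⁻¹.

ΔP ≈ -1.781 bar

Ideal: P_ideal = RT/V_m = (0.08314)(683)/1.390 = 40.8522 bar
vdW: P = RT/(V_m − b) − a/V_m² = 56.7846/1.33337 − 6.793/1.93210 = 42.5873 − 3.51586 = 39.0714 bar
ΔP = 39.0714 − 40.8522 = -1.781 bar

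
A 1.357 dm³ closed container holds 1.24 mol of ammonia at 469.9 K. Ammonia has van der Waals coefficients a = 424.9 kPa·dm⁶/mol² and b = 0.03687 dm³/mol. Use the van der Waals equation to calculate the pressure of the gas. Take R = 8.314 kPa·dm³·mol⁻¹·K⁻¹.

P = nRT/(V − nb) − a n²/V²
nRT/(V − nb) = (1.24)(8.314)(469.9)/(1.357 − 1.24×0.03687) = 4844.4/1.3113 = 3694.3 kPa
a n²/V² = (424.9)(1.24)²/(1.357)² = 354.79 kPa
P = 3694.3 − 354.79 = 3340 kPa

P ≈ 3340 kPa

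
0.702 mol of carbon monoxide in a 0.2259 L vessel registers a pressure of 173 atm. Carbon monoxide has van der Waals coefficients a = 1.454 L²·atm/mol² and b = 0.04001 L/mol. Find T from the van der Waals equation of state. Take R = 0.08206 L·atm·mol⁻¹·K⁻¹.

T = (P + a n²/V²)(V − nb)/(nR)
P + a n²/V² = 173 + (1.454)(0.702)²/(0.2259)² = 187.04 atm
V − nb = 0.2259 − (0.702)(0.04001) = 0.19781 L
T = (187.04)(0.19781)/((0.702)(0.08206)) = 642.3 K

T ≈ 642.3 K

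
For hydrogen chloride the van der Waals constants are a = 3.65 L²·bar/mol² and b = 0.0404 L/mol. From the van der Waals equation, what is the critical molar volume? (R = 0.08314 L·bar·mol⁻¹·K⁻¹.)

V_m,c ≈ 0.1212 L/mol

For a van der Waals gas, V_m,c = 3b.
V_m,c = 3×0.0404 = 0.1212 L/mol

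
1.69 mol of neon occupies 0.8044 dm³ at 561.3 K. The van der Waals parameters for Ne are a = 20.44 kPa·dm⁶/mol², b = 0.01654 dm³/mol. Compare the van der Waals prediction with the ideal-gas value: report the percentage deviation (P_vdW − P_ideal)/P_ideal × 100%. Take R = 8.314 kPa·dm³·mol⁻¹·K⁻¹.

Ideal: P_ideal = nRT/V = (1.69)(8.314)(561.3)/0.8044 = 9804.37 kPa
vdW: P = nRT/(V − nb) − a n²/V² = 7886.64/0.776447 − 58.3787/0.647059 = 10157.3 − 90.2216 = 10067.1 kPa
% deviation = (10067.1 − 9804.37)/9804.37 × 100% = 2.68%

2.68 %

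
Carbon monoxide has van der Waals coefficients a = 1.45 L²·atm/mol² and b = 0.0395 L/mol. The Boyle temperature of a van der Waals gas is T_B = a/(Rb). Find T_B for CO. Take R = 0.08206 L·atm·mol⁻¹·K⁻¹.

T_B ≈ 447.3 K

For a van der Waals gas the second virial coefficient B₂ = b − a/(RT) vanishes at T_B = a/(Rb).
T_B = 1.45/(0.08206×0.0395) = 1.45/0.0032414 = 447.3 K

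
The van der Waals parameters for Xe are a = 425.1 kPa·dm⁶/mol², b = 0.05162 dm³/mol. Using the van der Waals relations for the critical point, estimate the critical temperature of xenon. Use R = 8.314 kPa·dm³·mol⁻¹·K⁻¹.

For a van der Waals gas, T_c = 8a/(27Rb).
T_c = 8×425.1/(27×8.314×0.05162) = 3400.8/11.588 = 293.5 K

T_c ≈ 293.5 K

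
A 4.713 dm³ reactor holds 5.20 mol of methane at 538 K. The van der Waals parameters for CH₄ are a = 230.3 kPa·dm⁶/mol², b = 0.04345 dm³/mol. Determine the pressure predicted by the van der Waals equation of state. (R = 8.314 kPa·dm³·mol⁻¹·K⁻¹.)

P ≈ 4903 kPa

P = nRT/(V − nb) − a n²/V²
nRT/(V − nb) = (5.20)(8.314)(538)/(4.713 − 5.20×0.04345) = 23259/4.4871 = 5183.5 kPa
a n²/V² = (230.3)(5.20)²/(4.713)² = 280.35 kPa
P = 5183.5 − 280.35 = 4903 kPa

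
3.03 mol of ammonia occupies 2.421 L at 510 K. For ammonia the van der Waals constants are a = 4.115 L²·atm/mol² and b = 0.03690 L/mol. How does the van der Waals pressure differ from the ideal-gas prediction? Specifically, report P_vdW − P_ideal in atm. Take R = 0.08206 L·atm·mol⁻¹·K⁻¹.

Ideal: P_ideal = nRT/V = (3.03)(0.08206)(510)/2.421 = 52.3781 atm
vdW: P = nRT/(V − nb) − a n²/V² = 126.807/2.30919 − 37.7794/5.86124 = 54.9141 − 6.44563 = 48.4685 atm
ΔP = 48.4685 − 52.3781 = -3.910 atm

ΔP ≈ -3.910 atm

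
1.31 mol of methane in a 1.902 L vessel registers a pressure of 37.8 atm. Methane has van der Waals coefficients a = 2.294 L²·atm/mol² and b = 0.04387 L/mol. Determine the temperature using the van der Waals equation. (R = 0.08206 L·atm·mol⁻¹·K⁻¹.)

T ≈ 667.3 K

T = (P + a n²/V²)(V − nb)/(nR)
P + a n²/V² = 37.8 + (2.294)(1.31)²/(1.902)² = 38.888 atm
V − nb = 1.902 − (1.31)(0.04387) = 1.8445 L
T = (38.888)(1.8445)/((1.31)(0.08206)) = 667.3 K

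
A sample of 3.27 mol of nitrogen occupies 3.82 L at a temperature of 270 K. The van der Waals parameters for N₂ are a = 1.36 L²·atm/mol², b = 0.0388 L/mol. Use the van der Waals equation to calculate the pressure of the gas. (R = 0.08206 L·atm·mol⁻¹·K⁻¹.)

P = nRT/(V − nb) − a n²/V²
nRT/(V − nb) = (3.27)(0.08206)(270)/(3.82 − 3.27×0.0388) = 72.451/3.6931 = 19.618 atm
a n²/V² = (1.36)(3.27)²/(3.82)² = 0.99657 atm
P = 19.618 − 0.99657 = 18.62 atm

P ≈ 18.62 atm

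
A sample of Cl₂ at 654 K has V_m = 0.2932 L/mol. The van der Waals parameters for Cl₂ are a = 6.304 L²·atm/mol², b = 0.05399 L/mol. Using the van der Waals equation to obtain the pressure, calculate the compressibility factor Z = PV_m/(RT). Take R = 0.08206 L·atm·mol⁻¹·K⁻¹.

P = RT/(V_m − b) − a/V_m² = (0.08206)(654)/(0.2932 − 0.05399) − 6.304/(0.2932)²
  = 53.667/0.23921 − 73.331 = 224.35 − 73.331 = 151.02 atm
Z = PV_m/(RT) = (151.02)(0.2932)/((0.08206)(654)) = 44.279/53.667 = 0.8251

Z ≈ 0.8251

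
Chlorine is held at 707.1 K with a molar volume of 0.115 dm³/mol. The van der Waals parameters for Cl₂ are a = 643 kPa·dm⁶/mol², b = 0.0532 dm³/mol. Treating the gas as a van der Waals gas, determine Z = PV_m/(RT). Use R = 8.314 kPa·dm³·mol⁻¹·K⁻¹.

Z ≈ 0.9097

P = RT/(V_m − b) − a/V_m² = (8.314)(707.1)/(0.115 − 0.0532) − 643/(0.115)²
  = 5878.8/0.061800 − 48620 = 95126 − 48620 = 46506 kPa
Z = PV_m/(RT) = (46506)(0.115)/((8.314)(707.1)) = 5348.2/5878.8 = 0.9097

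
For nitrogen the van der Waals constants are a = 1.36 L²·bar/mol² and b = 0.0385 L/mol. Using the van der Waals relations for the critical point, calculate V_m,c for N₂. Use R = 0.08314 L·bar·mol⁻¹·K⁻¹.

V_m,c ≈ 0.1155 L/mol

For a van der Waals gas, V_m,c = 3b.
V_m,c = 3×0.0385 = 0.1155 L/mol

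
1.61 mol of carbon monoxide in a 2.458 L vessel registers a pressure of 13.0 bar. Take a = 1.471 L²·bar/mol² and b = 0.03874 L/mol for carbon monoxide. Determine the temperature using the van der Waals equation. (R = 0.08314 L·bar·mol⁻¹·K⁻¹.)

T = (P + a n²/V²)(V − nb)/(nR)
P + a n²/V² = 13.0 + (1.471)(1.61)²/(2.458)² = 13.631 bar
V − nb = 2.458 − (1.61)(0.03874) = 2.3956 L
T = (13.631)(2.3956)/((1.61)(0.08314)) = 244.0 K

T ≈ 244.0 K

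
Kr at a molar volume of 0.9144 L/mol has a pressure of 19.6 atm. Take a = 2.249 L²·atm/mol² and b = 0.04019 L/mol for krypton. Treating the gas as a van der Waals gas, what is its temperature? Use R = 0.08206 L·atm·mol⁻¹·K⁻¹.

T ≈ 237.5 K

T = (P + a/V_m²)(V_m − b)/R
P + a/V_m² = 19.6 + 2.249/(0.9144)² = 22.290 atm
V_m − b = 0.9144 − 0.04019 = 0.87421 L/mol
T = (22.290)(0.87421)/0.08206 = 237.5 K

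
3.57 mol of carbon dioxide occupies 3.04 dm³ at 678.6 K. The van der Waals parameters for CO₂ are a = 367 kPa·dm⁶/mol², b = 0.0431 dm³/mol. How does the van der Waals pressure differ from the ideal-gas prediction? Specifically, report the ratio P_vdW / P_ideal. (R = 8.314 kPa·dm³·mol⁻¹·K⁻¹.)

P_vdW / P_ideal ≈ 0.9769

Ideal: P_ideal = nRT/V = (3.57)(8.314)(678.6)/3.04 = 6625.50 kPa
vdW: P = nRT/(V − nb) − a n²/V² = 20141.5/2.88613 − 4677.38/9.24160 = 6978.72 − 506.122 = 6472.60 kPa
Ratio = 6472.60/6625.50 = 0.9769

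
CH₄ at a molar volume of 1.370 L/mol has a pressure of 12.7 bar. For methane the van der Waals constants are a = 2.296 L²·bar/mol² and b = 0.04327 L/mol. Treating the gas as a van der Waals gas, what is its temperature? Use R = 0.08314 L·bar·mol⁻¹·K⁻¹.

T = (P + a/V_m²)(V_m − b)/R
P + a/V_m² = 12.7 + 2.296/(1.370)² = 13.923 bar
V_m − b = 1.370 − 0.04327 = 1.3267 L/mol
T = (13.923)(1.3267)/0.08314 = 222.2 K

T ≈ 222.2 K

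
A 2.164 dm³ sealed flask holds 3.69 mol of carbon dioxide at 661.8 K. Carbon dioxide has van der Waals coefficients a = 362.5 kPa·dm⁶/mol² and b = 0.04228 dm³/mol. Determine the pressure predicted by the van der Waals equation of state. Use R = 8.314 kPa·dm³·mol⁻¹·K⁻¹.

P ≈ 9057 kPa

P = nRT/(V − nb) − a n²/V²
nRT/(V − nb) = (3.69)(8.314)(661.8)/(2.164 − 3.69×0.04228) = 20303/2.0080 = 10111 kPa
a n²/V² = (362.5)(3.69)²/(2.164)² = 1054.0 kPa
P = 10111 − 1054.0 = 9057 kPa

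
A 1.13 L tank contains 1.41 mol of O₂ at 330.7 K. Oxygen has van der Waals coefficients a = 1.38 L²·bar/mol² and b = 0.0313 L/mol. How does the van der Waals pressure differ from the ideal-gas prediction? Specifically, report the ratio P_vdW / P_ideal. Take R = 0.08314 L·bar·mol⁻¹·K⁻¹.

Ideal: P_ideal = nRT/V = (1.41)(0.08314)(330.7)/1.13 = 34.3072 bar
vdW: P = nRT/(V − nb) − a n²/V² = 38.7671/1.08587 − 2.74358/1.27690 = 35.7014 − 2.14863 = 33.5528 bar
Ratio = 33.5528/34.3072 = 0.9780

P_vdW / P_ideal ≈ 0.9780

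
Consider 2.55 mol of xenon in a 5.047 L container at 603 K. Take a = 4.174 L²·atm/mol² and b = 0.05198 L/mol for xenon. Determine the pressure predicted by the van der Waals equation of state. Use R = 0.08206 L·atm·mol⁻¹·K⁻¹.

P ≈ 24.61 atm

P = nRT/(V − nb) − a n²/V²
nRT/(V − nb) = (2.55)(0.08206)(603)/(5.047 − 2.55×0.05198) = 126.18/4.9145 = 25.675 atm
a n²/V² = (4.174)(2.55)²/(5.047)² = 1.0655 atm
P = 25.675 − 1.0655 = 24.61 atm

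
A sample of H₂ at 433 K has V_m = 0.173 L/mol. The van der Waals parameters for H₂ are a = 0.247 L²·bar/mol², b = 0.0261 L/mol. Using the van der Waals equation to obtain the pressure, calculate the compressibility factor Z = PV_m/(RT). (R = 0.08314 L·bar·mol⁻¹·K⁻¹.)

P = RT/(V_m − b) − a/V_m² = (0.08314)(433)/(0.173 − 0.0261) − 0.247/(0.173)²
  = 36.000/0.14690 − 8.2529 = 245.06 − 8.2529 = 236.81 bar
Z = PV_m/(RT) = (236.81)(0.173)/((0.08314)(433)) = 40.968/36.000 = 1.138

Z ≈ 1.138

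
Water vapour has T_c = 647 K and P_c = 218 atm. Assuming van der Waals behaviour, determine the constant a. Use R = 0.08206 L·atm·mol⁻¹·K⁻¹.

From T_c = 8a/(27Rb) and P_c = a/(27b²): a = 27 R² T_c²/(64 P_c).
a = 27×(0.08206)²×(647)²/(64×218) = 76109/13952 = 5.455 L²·atm/mol²

a ≈ 5.455 L²·atm/mol²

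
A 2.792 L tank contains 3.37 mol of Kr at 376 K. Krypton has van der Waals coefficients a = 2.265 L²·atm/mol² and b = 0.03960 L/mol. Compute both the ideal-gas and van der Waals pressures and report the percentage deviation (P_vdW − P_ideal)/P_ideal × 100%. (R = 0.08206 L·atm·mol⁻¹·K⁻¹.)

Ideal: P_ideal = nRT/V = (3.37)(0.08206)(376)/2.792 = 37.2421 atm
vdW: P = nRT/(V − nb) − a n²/V² = 103.980/2.65855 − 25.7234/7.79526 = 39.1115 − 3.29988 = 35.8116 atm
% deviation = (35.8116 − 37.2421)/37.2421 × 100% = -3.84%

-3.84 %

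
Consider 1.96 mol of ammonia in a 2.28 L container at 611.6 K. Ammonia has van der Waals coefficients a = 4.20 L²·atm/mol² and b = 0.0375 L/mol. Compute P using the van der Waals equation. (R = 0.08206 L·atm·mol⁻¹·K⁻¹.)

P ≈ 41.48 atm

P = nRT/(V − nb) − a n²/V²
nRT/(V − nb) = (1.96)(0.08206)(611.6)/(2.28 − 1.96×0.0375) = 98.368/2.2065 = 44.581 atm
a n²/V² = (4.20)(1.96)²/(2.28)² = 3.1038 atm
P = 44.581 − 3.1038 = 41.48 atm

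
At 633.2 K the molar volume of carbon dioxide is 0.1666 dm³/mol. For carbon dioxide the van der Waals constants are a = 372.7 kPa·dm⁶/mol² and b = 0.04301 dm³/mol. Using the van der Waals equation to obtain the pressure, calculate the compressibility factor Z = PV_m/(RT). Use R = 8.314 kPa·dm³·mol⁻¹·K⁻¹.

P = RT/(V_m − b) − a/V_m² = (8.314)(633.2)/(0.1666 − 0.04301) − 372.7/(0.1666)²
  = 5264.4/0.12359 − 13428 = 42596 − 13428 = 29168 kPa
Z = PV_m/(RT) = (29168)(0.1666)/((8.314)(633.2)) = 4859.4/5264.4 = 0.9231

Z ≈ 0.9231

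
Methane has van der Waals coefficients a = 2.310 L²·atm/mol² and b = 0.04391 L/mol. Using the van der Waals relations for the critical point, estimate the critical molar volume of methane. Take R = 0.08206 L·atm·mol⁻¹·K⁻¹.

For a van der Waals gas, V_m,c = 3b.
V_m,c = 3×0.04391 = 0.1317 L/mol

V_m,c ≈ 0.1317 L/mol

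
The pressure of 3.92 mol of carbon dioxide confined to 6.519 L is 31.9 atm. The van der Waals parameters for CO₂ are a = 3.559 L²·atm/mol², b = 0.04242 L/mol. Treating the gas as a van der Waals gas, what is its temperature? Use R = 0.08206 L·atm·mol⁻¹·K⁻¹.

T = (P + a n²/V²)(V − nb)/(nR)
P + a n²/V² = 31.9 + (3.559)(3.92)²/(6.519)² = 33.187 atm
V − nb = 6.519 − (3.92)(0.04242) = 6.3527 L
T = (33.187)(6.3527)/((3.92)(0.08206)) = 655.4 K

T ≈ 655.4 K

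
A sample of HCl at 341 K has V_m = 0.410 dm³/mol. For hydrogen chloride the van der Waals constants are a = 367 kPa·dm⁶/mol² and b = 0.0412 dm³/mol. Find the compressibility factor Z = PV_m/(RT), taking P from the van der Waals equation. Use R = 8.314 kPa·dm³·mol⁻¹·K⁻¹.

Z ≈ 0.7960

P = RT/(V_m − b) − a/V_m² = (8.314)(341)/(0.410 − 0.0412) − 367/(0.410)²
  = 2835.1/0.36880 − 2183.2 = 7687.4 − 2183.2 = 5504.2 kPa
Z = PV_m/(RT) = (5504.2)(0.410)/((8.314)(341)) = 2256.7/2835.1 = 0.7960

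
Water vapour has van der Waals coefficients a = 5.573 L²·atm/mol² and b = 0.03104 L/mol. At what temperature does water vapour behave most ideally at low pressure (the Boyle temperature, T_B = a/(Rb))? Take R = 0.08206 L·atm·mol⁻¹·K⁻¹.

For a van der Waals gas the second virial coefficient B₂ = b − a/(RT) vanishes at T_B = a/(Rb).
T_B = 5.573/(0.08206×0.03104) = 5.573/0.0025471 = 2188 K

T_B ≈ 2188 K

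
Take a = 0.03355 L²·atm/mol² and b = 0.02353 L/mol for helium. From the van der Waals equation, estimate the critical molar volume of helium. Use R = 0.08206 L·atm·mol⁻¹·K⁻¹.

For a van der Waals gas, V_m,c = 3b.
V_m,c = 3×0.02353 = 0.07059 L/mol

V_m,c ≈ 0.07059 L/mol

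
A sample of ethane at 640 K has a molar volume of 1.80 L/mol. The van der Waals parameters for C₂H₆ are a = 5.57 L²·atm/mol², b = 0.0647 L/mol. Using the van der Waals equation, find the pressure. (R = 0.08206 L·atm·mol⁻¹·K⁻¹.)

P ≈ 28.55 atm

P = RT/(V_m − b) − a/V_m²
RT/(V_m − b) = (0.08206)(640)/(1.80 − 0.0647) = 52.518/1.7353 = 30.265 atm
a/V_m² = 5.57/(1.80)² = 1.7191 atm
P = 30.265 − 1.7191 = 28.55 atm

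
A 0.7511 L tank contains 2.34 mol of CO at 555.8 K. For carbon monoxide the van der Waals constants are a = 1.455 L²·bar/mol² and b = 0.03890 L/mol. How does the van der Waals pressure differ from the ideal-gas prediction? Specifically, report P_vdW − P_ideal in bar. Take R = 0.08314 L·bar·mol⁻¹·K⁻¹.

ΔP ≈ 5.73 bar

Ideal: P_ideal = nRT/V = (2.34)(0.08314)(555.8)/0.7511 = 143.962 bar
vdW: P = nRT/(V − nb) − a n²/V² = 108.130/0.660074 − 7.96700/0.564151 = 163.815 − 14.1221 = 149.693 bar
ΔP = 149.693 − 143.962 = 5.73 bar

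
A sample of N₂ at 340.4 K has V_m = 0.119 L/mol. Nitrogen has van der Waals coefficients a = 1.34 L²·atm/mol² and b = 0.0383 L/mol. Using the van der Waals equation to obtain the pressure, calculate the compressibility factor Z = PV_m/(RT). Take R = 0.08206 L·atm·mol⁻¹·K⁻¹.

P = RT/(V_m − b) − a/V_m² = (0.08206)(340.4)/(0.119 − 0.0383) − 1.34/(0.119)²
  = 27.933/0.080700 − 94.626 = 346.13 − 94.626 = 251.50 atm
Z = PV_m/(RT) = (251.50)(0.119)/((0.08206)(340.4)) = 29.929/27.933 = 1.071

Z ≈ 1.071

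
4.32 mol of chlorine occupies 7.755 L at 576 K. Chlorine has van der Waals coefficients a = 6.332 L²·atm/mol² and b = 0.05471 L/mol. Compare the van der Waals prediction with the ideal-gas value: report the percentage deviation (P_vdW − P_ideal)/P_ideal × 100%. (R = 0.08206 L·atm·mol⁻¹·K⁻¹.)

Ideal: P_ideal = nRT/V = (4.32)(0.08206)(576)/7.755 = 26.3303 atm
vdW: P = nRT/(V − nb) − a n²/V² = 204.192/7.51865 − 118.170/60.1400 = 27.1581 − 1.96492 = 25.1932 atm
% deviation = (25.1932 − 26.3303)/26.3303 × 100% = -4.32%

-4.32 %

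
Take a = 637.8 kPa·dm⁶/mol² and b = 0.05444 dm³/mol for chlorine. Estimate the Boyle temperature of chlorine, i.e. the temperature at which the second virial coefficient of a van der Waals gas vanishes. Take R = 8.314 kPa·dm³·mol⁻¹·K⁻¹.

T_B ≈ 1409 K

For a van der Waals gas the second virial coefficient B₂ = b − a/(RT) vanishes at T_B = a/(Rb).
T_B = 637.8/(8.314×0.05444) = 637.8/0.45261 = 1409 K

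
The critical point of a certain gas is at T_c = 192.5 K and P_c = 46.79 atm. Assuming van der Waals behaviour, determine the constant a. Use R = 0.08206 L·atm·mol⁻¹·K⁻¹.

From T_c = 8a/(27Rb) and P_c = a/(27b²): a = 27 R² T_c²/(64 P_c).
a = 27×(0.08206)²×(192.5)²/(64×46.79) = 6737.3/2994.6 = 2.250 L²·atm/mol²

a ≈ 2.250 L²·atm/mol²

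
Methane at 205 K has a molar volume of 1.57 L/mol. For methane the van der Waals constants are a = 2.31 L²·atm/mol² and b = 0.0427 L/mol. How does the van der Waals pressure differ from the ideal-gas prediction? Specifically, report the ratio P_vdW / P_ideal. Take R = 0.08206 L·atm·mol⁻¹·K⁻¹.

P_vdW / P_ideal ≈ 0.9405

Ideal: P_ideal = RT/V_m = (0.08206)(205)/1.57 = 10.7148 atm
vdW: P = RT/(V_m − b) − a/V_m² = 16.8223/1.52730 − 2.31/2.46490 = 11.0144 − 0.937158 = 10.0772 atm
Ratio = 10.0772/10.7148 = 0.9405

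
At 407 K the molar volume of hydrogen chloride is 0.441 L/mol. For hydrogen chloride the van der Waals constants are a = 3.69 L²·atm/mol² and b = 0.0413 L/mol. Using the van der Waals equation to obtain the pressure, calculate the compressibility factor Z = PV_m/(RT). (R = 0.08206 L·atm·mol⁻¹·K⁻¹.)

P = RT/(V_m − b) − a/V_m² = (0.08206)(407)/(0.441 − 0.0413) − 3.69/(0.441)²
  = 33.398/0.39970 − 18.974 = 83.558 − 18.974 = 64.584 atm
Z = PV_m/(RT) = (64.584)(0.441)/((0.08206)(407)) = 28.482/33.398 = 0.8528

Z ≈ 0.8528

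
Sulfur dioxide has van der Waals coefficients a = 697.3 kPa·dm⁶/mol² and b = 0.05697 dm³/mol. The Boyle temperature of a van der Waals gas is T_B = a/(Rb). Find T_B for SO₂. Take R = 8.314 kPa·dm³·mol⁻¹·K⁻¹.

T_B ≈ 1472 K

For a van der Waals gas the second virial coefficient B₂ = b − a/(RT) vanishes at T_B = a/(Rb).
T_B = 697.3/(8.314×0.05697) = 697.3/0.47365 = 1472 K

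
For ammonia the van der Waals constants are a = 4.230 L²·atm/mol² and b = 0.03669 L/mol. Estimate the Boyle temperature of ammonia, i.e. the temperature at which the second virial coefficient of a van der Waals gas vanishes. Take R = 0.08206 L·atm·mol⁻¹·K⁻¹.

For a van der Waals gas the second virial coefficient B₂ = b − a/(RT) vanishes at T_B = a/(Rb).
T_B = 4.230/(0.08206×0.03669) = 4.230/0.0030108 = 1405 K

T_B ≈ 1405 K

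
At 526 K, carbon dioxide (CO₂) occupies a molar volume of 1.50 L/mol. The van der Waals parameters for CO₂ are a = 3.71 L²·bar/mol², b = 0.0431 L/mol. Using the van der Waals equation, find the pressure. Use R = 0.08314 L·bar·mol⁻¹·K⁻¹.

P ≈ 28.37 bar

P = RT/(V_m − b) − a/V_m²
RT/(V_m − b) = (0.08314)(526)/(1.50 − 0.0431) = 43.732/1.4569 = 30.017 bar
a/V_m² = 3.71/(1.50)² = 1.6489 bar
P = 30.017 − 1.6489 = 28.37 bar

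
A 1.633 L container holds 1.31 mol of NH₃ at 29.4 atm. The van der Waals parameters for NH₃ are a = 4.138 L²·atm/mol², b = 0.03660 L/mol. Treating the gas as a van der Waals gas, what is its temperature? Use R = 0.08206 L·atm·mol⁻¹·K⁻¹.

T = (P + a n²/V²)(V − nb)/(nR)
P + a n²/V² = 29.4 + (4.138)(1.31)²/(1.633)² = 32.063 atm
V − nb = 1.633 − (1.31)(0.03660) = 1.5851 L
T = (32.063)(1.5851)/((1.31)(0.08206)) = 472.8 K

T ≈ 472.8 K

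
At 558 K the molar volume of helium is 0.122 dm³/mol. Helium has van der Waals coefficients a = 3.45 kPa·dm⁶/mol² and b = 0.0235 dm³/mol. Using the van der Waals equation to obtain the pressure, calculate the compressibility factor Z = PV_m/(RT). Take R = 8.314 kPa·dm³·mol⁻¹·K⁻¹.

P = RT/(V_m − b) − a/V_m² = (8.314)(558)/(0.122 − 0.0235) − 3.45/(0.122)²
  = 4639.2/0.098500 − 231.79 = 47098 − 231.79 = 46866 kPa
Z = PV_m/(RT) = (46866)(0.122)/((8.314)(558)) = 5717.7/4639.2 = 1.232

Z ≈ 1.232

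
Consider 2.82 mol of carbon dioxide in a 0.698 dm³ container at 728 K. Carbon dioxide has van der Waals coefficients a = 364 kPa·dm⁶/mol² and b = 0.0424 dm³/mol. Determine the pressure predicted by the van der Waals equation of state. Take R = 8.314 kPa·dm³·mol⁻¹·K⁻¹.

P = nRT/(V − nb) − a n²/V²
nRT/(V − nb) = (2.82)(8.314)(728)/(0.698 − 2.82×0.0424) = 17068/0.57843 = 29507 kPa
a n²/V² = (364)(2.82)²/(0.698)² = 5941.4 kPa
P = 29507 − 5941.4 = 23566 kPa

P ≈ 23566 kPa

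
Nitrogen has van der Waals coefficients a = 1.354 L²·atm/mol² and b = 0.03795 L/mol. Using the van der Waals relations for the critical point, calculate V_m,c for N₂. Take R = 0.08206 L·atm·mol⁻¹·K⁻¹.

For a van der Waals gas, V_m,c = 3b.
V_m,c = 3×0.03795 = 0.1139 L/mol

V_m,c ≈ 0.1139 L/mol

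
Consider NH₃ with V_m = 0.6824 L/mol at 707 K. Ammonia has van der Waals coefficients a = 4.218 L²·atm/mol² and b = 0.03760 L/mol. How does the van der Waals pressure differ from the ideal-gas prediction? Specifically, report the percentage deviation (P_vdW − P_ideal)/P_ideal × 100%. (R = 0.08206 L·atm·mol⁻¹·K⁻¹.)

-4.82 %

Ideal: P_ideal = RT/V_m = (0.08206)(707)/0.6824 = 85.0182 atm
vdW: P = RT/(V_m − b) − a/V_m² = 58.0164/0.644800 − 4.218/0.465670 = 89.9758 − 9.05792 = 80.9179 atm
% deviation = (80.9179 − 85.0182)/85.0182 × 100% = -4.82%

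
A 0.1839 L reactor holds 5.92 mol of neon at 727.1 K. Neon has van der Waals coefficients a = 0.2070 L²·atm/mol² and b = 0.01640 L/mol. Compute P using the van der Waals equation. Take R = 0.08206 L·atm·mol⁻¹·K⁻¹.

P ≈ 3854 atm

P = nRT/(V − nb) − a n²/V²
nRT/(V − nb) = (5.92)(0.08206)(727.1)/(0.1839 − 5.92×0.01640) = 353.22/0.086812 = 4068.8 atm
a n²/V² = (0.2070)(5.92)²/(0.1839)² = 214.51 atm
P = 4068.8 − 214.51 = 3854 atm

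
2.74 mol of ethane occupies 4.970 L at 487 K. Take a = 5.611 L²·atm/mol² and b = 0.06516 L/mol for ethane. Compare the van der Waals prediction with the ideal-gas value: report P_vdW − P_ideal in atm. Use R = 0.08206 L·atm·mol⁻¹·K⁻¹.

Ideal: P_ideal = nRT/V = (2.74)(0.08206)(487)/4.970 = 22.0320 atm
vdW: P = nRT/(V − nb) − a n²/V² = 109.499/4.79146 − 42.1251/24.7009 = 22.8530 − 1.70541 = 21.1476 atm
ΔP = 21.1476 − 22.0320 = -0.884 atm

ΔP ≈ -0.884 atm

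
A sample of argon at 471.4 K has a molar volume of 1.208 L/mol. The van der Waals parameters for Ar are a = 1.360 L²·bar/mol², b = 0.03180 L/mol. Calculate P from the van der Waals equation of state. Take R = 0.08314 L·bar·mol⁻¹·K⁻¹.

P ≈ 32.39 bar

P = RT/(V_m − b) − a/V_m²
RT/(V_m − b) = (0.08314)(471.4)/(1.208 − 0.03180) = 39.192/1.1762 = 33.321 bar
a/V_m² = 1.360/(1.208)² = 0.93198 bar
P = 33.321 − 0.93198 = 32.39 bar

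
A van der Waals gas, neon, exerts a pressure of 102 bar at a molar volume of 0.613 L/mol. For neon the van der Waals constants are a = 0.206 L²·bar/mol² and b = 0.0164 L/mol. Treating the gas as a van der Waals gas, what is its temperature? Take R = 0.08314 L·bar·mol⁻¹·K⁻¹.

T = (P + a/V_m²)(V_m − b)/R
P + a/V_m² = 102 + 0.206/(0.613)² = 102.55 bar
V_m − b = 0.613 − 0.0164 = 0.59660 L/mol
T = (102.55)(0.59660)/0.08314 = 735.9 K

T ≈ 735.9 K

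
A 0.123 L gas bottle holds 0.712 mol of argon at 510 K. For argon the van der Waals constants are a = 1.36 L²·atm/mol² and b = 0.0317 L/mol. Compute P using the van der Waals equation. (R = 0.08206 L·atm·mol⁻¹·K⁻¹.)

P = nRT/(V − nb) − a n²/V²
nRT/(V − nb) = (0.712)(0.08206)(510)/(0.123 − 0.712×0.0317) = 29.798/0.10043 = 296.70 atm
a n²/V² = (1.36)(0.712)²/(0.123)² = 45.571 atm
P = 296.70 − 45.571 = 251.1 atm

P ≈ 251.1 atm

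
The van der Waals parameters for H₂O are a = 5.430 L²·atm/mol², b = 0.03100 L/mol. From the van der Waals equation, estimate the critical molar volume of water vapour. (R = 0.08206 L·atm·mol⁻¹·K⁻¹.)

V_m,c ≈ 0.09300 L/mol

For a van der Waals gas, V_m,c = 3b.
V_m,c = 3×0.03100 = 0.09300 L/mol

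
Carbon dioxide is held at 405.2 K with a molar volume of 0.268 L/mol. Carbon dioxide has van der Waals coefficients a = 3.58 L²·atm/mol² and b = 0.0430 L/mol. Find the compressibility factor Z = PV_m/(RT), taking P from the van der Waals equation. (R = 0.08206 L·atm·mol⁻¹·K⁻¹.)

Z ≈ 0.7894

P = RT/(V_m − b) − a/V_m² = (0.08206)(405.2)/(0.268 − 0.0430) − 3.58/(0.268)²
  = 33.251/0.22500 − 49.844 = 147.78 − 49.844 = 97.94 atm
Z = PV_m/(RT) = (97.94)(0.268)/((0.08206)(405.2)) = 26.248/33.251 = 0.7894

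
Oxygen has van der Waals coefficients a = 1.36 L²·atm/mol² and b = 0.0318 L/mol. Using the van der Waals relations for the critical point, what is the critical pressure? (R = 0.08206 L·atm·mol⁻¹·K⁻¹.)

P_c ≈ 49.81 atm

For a van der Waals gas, P_c = a/(27b²).
P_c = 1.36/(27×(0.0318)²) = 1.36/0.027303 = 49.81 atm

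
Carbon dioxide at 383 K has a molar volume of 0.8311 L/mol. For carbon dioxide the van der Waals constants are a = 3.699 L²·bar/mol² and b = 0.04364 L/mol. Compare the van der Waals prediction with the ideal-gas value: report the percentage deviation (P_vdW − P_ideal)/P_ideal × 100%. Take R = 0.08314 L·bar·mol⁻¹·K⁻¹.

-8.44 %

Ideal: P_ideal = RT/V_m = (0.08314)(383)/0.8311 = 38.3138 bar
vdW: P = RT/(V_m − b) − a/V_m² = 31.8426/0.787460 − 3.699/0.690727 = 40.4371 − 5.35523 = 35.0819 bar
% deviation = (35.0819 − 38.3138)/38.3138 × 100% = -8.44%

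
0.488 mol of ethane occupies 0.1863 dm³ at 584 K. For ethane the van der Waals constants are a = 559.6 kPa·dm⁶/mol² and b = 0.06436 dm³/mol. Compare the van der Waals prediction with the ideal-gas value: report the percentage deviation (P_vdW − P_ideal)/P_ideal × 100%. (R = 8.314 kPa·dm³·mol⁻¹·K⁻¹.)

Ideal: P_ideal = nRT/V = (0.488)(8.314)(584)/0.1863 = 12718.3 kPa
vdW: P = nRT/(V − nb) − a n²/V² = 2369.42/0.154892 − 133.265/0.0347077 = 15297.2 − 3839.64 = 11457.6 kPa
% deviation = (11457.6 − 12718.3)/12718.3 × 100% = -9.91%

-9.91 %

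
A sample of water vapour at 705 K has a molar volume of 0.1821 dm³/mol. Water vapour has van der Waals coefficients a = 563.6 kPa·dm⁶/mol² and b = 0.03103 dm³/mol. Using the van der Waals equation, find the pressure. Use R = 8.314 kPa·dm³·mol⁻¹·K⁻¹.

P ≈ 21803 kPa

P = RT/(V_m − b) − a/V_m²
RT/(V_m − b) = (8.314)(705)/(0.1821 − 0.03103) = 5861.4/0.15107 = 38799 kPa
a/V_m² = 563.6/(0.1821)² = 16996 kPa
P = 38799 − 16996 = 21803 kPa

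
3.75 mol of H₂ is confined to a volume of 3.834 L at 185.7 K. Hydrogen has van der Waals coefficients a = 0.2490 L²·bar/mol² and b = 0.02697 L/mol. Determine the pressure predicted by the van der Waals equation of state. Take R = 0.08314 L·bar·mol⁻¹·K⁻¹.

P = nRT/(V − nb) − a n²/V²
nRT/(V − nb) = (3.75)(0.08314)(185.7)/(3.834 − 3.75×0.02697) = 57.897/3.7329 = 15.510 bar
a n²/V² = (0.2490)(3.75)²/(3.834)² = 0.23821 bar
P = 15.510 − 0.23821 = 15.27 bar

P ≈ 15.27 bar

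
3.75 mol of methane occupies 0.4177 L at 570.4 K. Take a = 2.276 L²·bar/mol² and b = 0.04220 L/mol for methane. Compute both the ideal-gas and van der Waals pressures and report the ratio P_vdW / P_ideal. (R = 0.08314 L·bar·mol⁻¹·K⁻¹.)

P_vdW / P_ideal ≈ 1.179

Ideal: P_ideal = nRT/V = (3.75)(0.08314)(570.4)/0.4177 = 425.752 bar
vdW: P = nRT/(V − nb) − a n²/V² = 177.836/0.259450 − 32.0063/0.174473 = 685.435 − 183.446 = 501.989 bar
Ratio = 501.989/425.752 = 1.179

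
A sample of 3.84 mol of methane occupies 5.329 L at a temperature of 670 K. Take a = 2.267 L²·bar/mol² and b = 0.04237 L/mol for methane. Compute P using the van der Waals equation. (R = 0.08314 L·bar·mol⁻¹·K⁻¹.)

P = nRT/(V − nb) − a n²/V²
nRT/(V − nb) = (3.84)(0.08314)(670)/(5.329 − 3.84×0.04237) = 213.90/5.1663 = 41.403 bar
a n²/V² = (2.267)(3.84)²/(5.329)² = 1.1771 bar
P = 41.403 − 1.1771 = 40.23 bar

P ≈ 40.23 bar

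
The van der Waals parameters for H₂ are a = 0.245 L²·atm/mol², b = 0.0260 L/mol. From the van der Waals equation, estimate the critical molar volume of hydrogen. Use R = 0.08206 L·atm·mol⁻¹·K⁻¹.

For a van der Waals gas, V_m,c = 3b.
V_m,c = 3×0.0260 = 0.07800 L/mol

V_m,c ≈ 0.07800 L/mol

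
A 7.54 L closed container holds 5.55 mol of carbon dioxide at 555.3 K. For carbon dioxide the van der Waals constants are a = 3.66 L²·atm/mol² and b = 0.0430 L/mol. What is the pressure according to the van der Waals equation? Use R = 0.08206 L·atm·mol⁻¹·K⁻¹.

P = nRT/(V − nb) − a n²/V²
nRT/(V − nb) = (5.55)(0.08206)(555.3)/(7.54 − 5.55×0.0430) = 252.90/7.3014 = 34.637 atm
a n²/V² = (3.66)(5.55)²/(7.54)² = 1.9830 atm
P = 34.637 − 1.9830 = 32.65 atm

P ≈ 32.65 atm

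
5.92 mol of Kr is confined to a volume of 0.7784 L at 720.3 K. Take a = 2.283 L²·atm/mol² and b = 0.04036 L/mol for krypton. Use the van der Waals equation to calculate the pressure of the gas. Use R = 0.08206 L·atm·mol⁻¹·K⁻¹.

P = nRT/(V − nb) − a n²/V²
nRT/(V − nb) = (5.92)(0.08206)(720.3)/(0.7784 − 5.92×0.04036) = 349.92/0.53947 = 648.64 atm
a n²/V² = (2.283)(5.92)²/(0.7784)² = 132.05 atm
P = 648.64 − 132.05 = 516.6 atm

P ≈ 516.6 atm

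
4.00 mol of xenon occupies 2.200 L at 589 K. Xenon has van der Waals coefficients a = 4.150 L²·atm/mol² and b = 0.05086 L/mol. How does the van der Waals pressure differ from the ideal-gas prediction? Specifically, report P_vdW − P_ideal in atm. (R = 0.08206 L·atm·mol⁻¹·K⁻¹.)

Ideal: P_ideal = nRT/V = (4.00)(0.08206)(589)/2.200 = 87.8788 atm
vdW: P = nRT/(V − nb) − a n²/V² = 193.333/1.99656 − 66.4000/4.84000 = 96.8331 − 13.7190 = 83.1141 atm
ΔP = 83.1141 − 87.8788 = -4.765 atm

ΔP ≈ -4.765 atm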